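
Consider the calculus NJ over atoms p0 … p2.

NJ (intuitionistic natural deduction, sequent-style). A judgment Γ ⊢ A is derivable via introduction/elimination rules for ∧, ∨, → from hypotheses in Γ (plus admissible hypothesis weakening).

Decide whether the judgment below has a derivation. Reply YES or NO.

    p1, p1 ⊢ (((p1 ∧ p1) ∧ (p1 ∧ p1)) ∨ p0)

Derivation trace:
[∨I₁] p1, p1 ⊢ (((p1 ∧ p1) ∧ (p1 ∧ p1)) ∨ p0)
  [Wk] p1, p1 ⊢ ((p1 ∧ p1) ∧ (p1 ∧ p1))
    [∧I] p1 ⊢ ((p1 ∧ p1) ∧ (p1 ∧ p1))
      [∧I] p1 ⊢ (p1 ∧ p1)
        [Ax] p1 ⊢ p1
        [Ax] p1 ⊢ p1
      [∧I] p1 ⊢ (p1 ∧ p1)
        [Ax] p1 ⊢ p1
        [Ax] p1 ⊢ p1

Result: YES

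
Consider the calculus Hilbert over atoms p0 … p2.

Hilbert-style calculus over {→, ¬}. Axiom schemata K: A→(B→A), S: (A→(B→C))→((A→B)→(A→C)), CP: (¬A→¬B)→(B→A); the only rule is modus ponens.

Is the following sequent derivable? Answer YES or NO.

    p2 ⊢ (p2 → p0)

Truth-table refutation:
  v=000: Γ:[p2=F] Δ:[(p2 → p0)=T] refutes=False
  v=001: Γ:[p2=T] Δ:[(p2 → p0)=F] refutes=True  ← countermodel

Result: NO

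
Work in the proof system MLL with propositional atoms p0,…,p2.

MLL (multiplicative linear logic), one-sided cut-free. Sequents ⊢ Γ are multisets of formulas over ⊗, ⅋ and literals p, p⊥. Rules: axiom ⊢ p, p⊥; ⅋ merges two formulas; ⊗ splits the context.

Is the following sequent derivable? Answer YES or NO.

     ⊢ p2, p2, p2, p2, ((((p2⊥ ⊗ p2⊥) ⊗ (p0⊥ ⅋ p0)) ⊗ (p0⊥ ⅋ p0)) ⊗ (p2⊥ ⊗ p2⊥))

Derivation trace:
[⊗]  ⊢ p2, p2, p2, p2, ((((p2⊥ ⊗ p2⊥) ⊗ (p0⊥ ⅋ p0)) ⊗ (p0⊥ ⅋ p0)) ⊗ (p2⊥ ⊗ p2⊥))
  [⊗]  ⊢ p2, p2, (((p2⊥ ⊗ p2⊥) ⊗ (p0⊥ ⅋ p0)) ⊗ (p0⊥ ⅋ p0))
    [⊗]  ⊢ p2, p2, ((p2⊥ ⊗ p2⊥) ⊗ (p0⊥ ⅋ p0))
      [⊗]  ⊢ p2, p2, (p2⊥ ⊗ p2⊥)
        [Ax]  ⊢ p2, p2⊥
        [Ax]  ⊢ p2, p2⊥
      [⅋]  ⊢ (p0⊥ ⅋ p0)
        [Ax]  ⊢ p0, p0⊥
    [⅋]  ⊢ (p0⊥ ⅋ p0)
      [Ax]  ⊢ p0, p0⊥
  [⊗]  ⊢ p2, p2, (p2⊥ ⊗ p2⊥)
    [Ax]  ⊢ p2, p2⊥
    [Ax]  ⊢ p2, p2⊥

Result: YES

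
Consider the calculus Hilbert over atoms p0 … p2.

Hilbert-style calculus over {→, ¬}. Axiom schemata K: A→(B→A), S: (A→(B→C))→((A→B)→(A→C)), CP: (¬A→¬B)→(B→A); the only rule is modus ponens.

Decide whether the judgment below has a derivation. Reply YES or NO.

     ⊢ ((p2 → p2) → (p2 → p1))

Search for a countermodel by truth-table:
  v=000: Γ:[] Δ:[((p2 → p2) → (p2 → p1))=T] refutes=False
  v=001: Γ:[] Δ:[((p2 → p2) → (p2 → p1))=F] refutes=True  ← countermodel

Result: NO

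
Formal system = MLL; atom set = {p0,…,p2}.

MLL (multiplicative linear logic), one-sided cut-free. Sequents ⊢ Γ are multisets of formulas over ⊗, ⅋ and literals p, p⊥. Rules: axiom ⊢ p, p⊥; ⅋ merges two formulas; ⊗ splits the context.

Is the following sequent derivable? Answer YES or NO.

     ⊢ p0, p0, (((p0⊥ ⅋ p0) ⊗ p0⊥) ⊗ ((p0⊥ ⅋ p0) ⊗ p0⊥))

Derivation (root first):
[⊗]  ⊢ p0, p0, (((p0⊥ ⅋ p0) ⊗ p0⊥) ⊗ ((p0⊥ ⅋ p0) ⊗ p0⊥))
  [⊗]  ⊢ p0, ((p0⊥ ⅋ p0) ⊗ p0⊥)
    [⅋]  ⊢ (p0⊥ ⅋ p0)
      [Ax]  ⊢ p0, p0⊥
    [Ax]  ⊢ p0, p0⊥
  [⊗]  ⊢ p0, ((p0⊥ ⅋ p0) ⊗ p0⊥)
    [⅋]  ⊢ (p0⊥ ⅋ p0)
      [Ax]  ⊢ p0, p0⊥
    [Ax]  ⊢ p0, p0⊥

Result: YES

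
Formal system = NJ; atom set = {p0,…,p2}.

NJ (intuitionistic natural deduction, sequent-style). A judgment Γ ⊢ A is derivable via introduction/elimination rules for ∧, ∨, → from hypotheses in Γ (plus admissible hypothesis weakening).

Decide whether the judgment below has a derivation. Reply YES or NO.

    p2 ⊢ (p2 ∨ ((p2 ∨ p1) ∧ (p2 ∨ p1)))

Derivation trace:
[∨I₂] p2 ⊢ (p2 ∨ ((p2 ∨ p1) ∧ (p2 ∨ p1)))
  [∧I] p2 ⊢ ((p2 ∨ p1) ∧ (p2 ∨ p1))
    [∨I₁] p2 ⊢ (p2 ∨ p1)
      [Ax] p2 ⊢ p2
    [∨I₁] p2 ⊢ (p2 ∨ p1)
      [Ax] p2 ⊢ p2

Result: YES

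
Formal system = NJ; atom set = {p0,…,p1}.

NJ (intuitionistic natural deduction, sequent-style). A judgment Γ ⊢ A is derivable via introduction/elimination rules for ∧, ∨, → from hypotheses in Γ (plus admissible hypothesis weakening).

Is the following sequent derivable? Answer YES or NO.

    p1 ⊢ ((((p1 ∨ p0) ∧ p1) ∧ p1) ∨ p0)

Derivation trace:
[∨I₁] p1 ⊢ ((((p1 ∨ p0) ∧ p1) ∧ p1) ∨ p0)
  [∧I] p1 ⊢ (((p1 ∨ p0) ∧ p1) ∧ p1)
    [∧I] p1 ⊢ ((p1 ∨ p0) ∧ p1)
      [∨I₁] p1 ⊢ (p1 ∨ p0)
        [Ax] p1 ⊢ p1
      [Ax] p1 ⊢ p1
    [Ax] p1 ⊢ p1

Result: YES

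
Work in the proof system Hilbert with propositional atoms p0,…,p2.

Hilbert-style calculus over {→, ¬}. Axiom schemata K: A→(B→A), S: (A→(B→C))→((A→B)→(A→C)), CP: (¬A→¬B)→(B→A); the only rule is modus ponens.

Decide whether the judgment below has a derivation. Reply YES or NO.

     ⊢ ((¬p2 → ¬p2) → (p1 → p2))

Truth-table refutation:
  v=000: Γ:[] Δ:[((¬p2 → ¬p2) → (p1 → p2))=T] refutes=False
  v=001: Γ:[] Δ:[((¬p2 → ¬p2) → (p1 → p2))=T] refutes=False
  v=010: Γ:[] Δ:[((¬p2 → ¬p2) → (p1 → p2))=F] refutes=True  ← countermodel

Result: NO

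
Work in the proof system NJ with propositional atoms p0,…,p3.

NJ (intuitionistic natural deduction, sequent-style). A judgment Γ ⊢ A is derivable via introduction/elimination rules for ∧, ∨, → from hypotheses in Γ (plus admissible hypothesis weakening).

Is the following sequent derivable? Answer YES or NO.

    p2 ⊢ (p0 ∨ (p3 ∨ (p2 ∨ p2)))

Derivation trace:
[∨I₂] p2 ⊢ (p0 ∨ (p3 ∨ (p2 ∨ p2)))
  [∨I₂] p2 ⊢ (p3 ∨ (p2 ∨ p2))
    [∨I₂] p2 ⊢ (p2 ∨ p2)
      [Ax] p2 ⊢ p2

Result: YES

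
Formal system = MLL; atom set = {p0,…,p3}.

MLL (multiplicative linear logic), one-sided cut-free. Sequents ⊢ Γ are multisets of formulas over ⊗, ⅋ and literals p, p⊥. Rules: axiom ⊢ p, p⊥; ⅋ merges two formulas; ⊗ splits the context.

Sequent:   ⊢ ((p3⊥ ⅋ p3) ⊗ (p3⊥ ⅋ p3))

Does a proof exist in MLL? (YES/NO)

Derivation (root first):
[⊗]  ⊢ ((p3⊥ ⅋ p3) ⊗ (p3⊥ ⅋ p3))
  [⅋]  ⊢ (p3⊥ ⅋ p3)
    [Ax]  ⊢ p3, p3⊥
  [⅋]  ⊢ (p3⊥ ⅋ p3)
    [Ax]  ⊢ p3, p3⊥

Result: YES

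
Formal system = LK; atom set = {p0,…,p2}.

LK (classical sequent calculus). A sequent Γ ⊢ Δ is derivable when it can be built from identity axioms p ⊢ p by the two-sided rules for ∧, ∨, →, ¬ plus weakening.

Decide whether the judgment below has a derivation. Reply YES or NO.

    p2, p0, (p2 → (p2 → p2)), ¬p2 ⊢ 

Proof tree:
[¬L] p2, p0, (p2 → (p2 → p2)), ¬p2 ⊢ 
  [→L] p2, p0, (p2 → (p2 → p2)) ⊢ p2
    [WL] p2, p0 ⊢ p2
      [Ax] p2 ⊢ p2
    [→L] p2, p0, (p2 → p2) ⊢ p2
      [WL] p2, p0 ⊢ p2
        [Ax] p2 ⊢ p2
      [Ax] p2 ⊢ p2

Result: YES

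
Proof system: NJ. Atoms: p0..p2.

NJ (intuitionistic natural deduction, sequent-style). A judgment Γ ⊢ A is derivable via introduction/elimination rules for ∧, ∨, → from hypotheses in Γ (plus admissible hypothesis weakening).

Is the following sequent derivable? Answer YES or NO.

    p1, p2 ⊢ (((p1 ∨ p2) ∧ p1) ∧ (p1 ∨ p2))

Proof tree:
[∧I] p1, p2 ⊢ (((p1 ∨ p2) ∧ p1) ∧ (p1 ∨ p2))
  [∧I] p1, p2 ⊢ ((p1 ∨ p2) ∧ p1)
    [∨I₂] p2 ⊢ (p1 ∨ p2)
      [Ax] p2 ⊢ p2
    [Ax] p1 ⊢ p1
  [∨I₂] p2 ⊢ (p1 ∨ p2)
    [Ax] p2 ⊢ p2

Result: YES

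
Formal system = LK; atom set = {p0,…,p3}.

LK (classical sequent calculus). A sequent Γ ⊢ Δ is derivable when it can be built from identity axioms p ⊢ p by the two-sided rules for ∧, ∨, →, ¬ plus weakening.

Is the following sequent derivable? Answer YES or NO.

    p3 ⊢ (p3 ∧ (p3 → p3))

Derivation (root first):
[∧R] p3 ⊢ (p3 ∧ (p3 → p3))
  [Ax] p3 ⊢ p3
  [→R]  ⊢ (p3 → p3)
    [Ax] p3 ⊢ p3

Result: YES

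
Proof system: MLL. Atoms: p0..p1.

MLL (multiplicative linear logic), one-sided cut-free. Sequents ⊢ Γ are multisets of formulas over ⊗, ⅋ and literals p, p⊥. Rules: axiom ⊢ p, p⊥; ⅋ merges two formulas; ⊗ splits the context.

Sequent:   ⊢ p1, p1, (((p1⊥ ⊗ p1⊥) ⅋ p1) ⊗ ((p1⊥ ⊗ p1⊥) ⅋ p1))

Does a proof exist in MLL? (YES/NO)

Derivation (root first):
[⊗]  ⊢ p1, p1, (((p1⊥ ⊗ p1⊥) ⅋ p1) ⊗ ((p1⊥ ⊗ p1⊥) ⅋ p1))
  [⅋]  ⊢ p1, ((p1⊥ ⊗ p1⊥) ⅋ p1)
    [⊗]  ⊢ p1, p1, (p1⊥ ⊗ p1⊥)
      [Ax]  ⊢ p1, p1⊥
      [Ax]  ⊢ p1, p1⊥
  [⅋]  ⊢ p1, ((p1⊥ ⊗ p1⊥) ⅋ p1)
    [⊗]  ⊢ p1, p1, (p1⊥ ⊗ p1⊥)
      [Ax]  ⊢ p1, p1⊥
      [Ax]  ⊢ p1, p1⊥

Result: YES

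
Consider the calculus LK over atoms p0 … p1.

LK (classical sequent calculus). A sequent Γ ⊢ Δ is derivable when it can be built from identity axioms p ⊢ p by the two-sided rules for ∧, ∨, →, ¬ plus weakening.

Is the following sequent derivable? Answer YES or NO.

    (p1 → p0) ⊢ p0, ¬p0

Derivation trace:
[¬R] (p1 → p0) ⊢ p0, ¬p0
  [→L] p0, (p1 → p0) ⊢ p0
    [WR] p0 ⊢ p0, p1
      [Ax] p0 ⊢ p0
    [Ax] p0 ⊢ p0

Result: YES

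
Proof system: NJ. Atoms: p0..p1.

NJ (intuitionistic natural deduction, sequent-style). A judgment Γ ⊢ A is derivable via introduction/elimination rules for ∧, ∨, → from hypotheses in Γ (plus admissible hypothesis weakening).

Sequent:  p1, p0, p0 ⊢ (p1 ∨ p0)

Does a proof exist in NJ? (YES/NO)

Derivation (root first):
[∨I₁] p1, p0, p0 ⊢ (p1 ∨ p0)
  [Wk] p1, p0, p0 ⊢ p1
    [Wk] p1, p0 ⊢ p1
      [Ax] p1 ⊢ p1

Result: YES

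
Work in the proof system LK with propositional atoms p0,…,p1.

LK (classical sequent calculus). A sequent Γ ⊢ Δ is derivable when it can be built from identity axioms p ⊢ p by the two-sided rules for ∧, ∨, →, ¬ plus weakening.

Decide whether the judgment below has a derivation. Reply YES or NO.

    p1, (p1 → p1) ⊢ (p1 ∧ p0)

Search for a countermodel by truth-table:
  v=00: Γ:[p1=F, (p1 → p1)=T] Δ:[(p1 ∧ p0)=F] refutes=False
  v=01: Γ:[p1=T, (p1 → p1)=T] Δ:[(p1 ∧ p0)=F] refutes=True  ← countermodel

Result: NO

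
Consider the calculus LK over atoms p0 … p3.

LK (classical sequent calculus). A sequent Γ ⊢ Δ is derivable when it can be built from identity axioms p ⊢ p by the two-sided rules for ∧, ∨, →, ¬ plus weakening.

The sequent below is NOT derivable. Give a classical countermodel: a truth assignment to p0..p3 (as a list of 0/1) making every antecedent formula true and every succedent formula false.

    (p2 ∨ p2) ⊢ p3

Truth-table refutation:
  v=0000: Γ:[(p2 ∨ p2)=F] Δ:[p3=F] refutes=False
  v=0001: Γ:[(p2 ∨ p2)=F] Δ:[p3=T] refutes=False
  v=0010: Γ:[(p2 ∨ p2)=T] Δ:[p3=F] refutes=True  ← countermodel

Result: [0, 0, 1, 0]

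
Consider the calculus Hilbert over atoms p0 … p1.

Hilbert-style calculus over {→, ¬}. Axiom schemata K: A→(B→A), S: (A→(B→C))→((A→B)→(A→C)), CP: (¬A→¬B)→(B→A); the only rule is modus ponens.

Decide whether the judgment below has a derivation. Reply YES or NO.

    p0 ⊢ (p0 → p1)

Search for a countermodel by truth-table:
  v=00: Γ:[p0=F] Δ:[(p0 → p1)=T] refutes=False
  v=01: Γ:[p0=F] Δ:[(p0 → p1)=T] refutes=False
  v=10: Γ:[p0=T] Δ:[(p0 → p1)=F] refutes=True  ← countermodel

Result: NO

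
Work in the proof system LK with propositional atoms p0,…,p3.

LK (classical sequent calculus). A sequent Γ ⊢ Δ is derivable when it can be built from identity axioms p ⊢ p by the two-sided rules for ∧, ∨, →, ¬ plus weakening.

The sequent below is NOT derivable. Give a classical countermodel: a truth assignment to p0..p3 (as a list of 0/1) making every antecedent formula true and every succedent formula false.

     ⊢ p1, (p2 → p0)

Truth-table refutation:
  v=0000: Γ:[] Δ:[p1=F, (p2 → p0)=T] refutes=False
  v=0001: Γ:[] Δ:[p1=F, (p2 → p0)=T] refutes=False
  v=0010: Γ:[] Δ:[p1=F, (p2 → p0)=F] refutes=True  ← countermodel

Result: [0, 0, 1, 0]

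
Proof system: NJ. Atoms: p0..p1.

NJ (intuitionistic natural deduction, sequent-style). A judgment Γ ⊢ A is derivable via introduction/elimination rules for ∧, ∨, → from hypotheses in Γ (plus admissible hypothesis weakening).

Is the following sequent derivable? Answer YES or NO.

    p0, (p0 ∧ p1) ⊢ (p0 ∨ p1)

Derivation trace:
[Wk] p0, (p0 ∧ p1) ⊢ (p0 ∨ p1)
  [∨I₁] p0 ⊢ (p0 ∨ p1)
    [Ax] p0 ⊢ p0

Result: YES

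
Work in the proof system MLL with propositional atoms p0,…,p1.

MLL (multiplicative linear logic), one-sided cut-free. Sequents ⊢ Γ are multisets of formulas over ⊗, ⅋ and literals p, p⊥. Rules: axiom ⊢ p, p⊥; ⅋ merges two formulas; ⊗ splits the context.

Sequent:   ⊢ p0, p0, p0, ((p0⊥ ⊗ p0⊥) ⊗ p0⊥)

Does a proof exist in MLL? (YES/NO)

Derivation trace:
[⊗]  ⊢ p0, p0, p0, ((p0⊥ ⊗ p0⊥) ⊗ p0⊥)
  [⊗]  ⊢ p0, p0, (p0⊥ ⊗ p0⊥)
    [Ax]  ⊢ p0, p0⊥
    [Ax]  ⊢ p0, p0⊥
  [Ax]  ⊢ p0, p0⊥

Result: YES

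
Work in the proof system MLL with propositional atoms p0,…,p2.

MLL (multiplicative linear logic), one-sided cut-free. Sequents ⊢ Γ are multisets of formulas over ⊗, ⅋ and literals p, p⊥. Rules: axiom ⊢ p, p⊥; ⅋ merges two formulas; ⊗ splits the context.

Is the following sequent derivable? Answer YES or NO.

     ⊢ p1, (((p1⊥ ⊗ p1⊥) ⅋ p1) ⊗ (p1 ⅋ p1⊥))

Proof tree:
[⊗]  ⊢ p1, (((p1⊥ ⊗ p1⊥) ⅋ p1) ⊗ (p1 ⅋ p1⊥))
  [⅋]  ⊢ p1, ((p1⊥ ⊗ p1⊥) ⅋ p1)
    [⊗]  ⊢ p1, p1, (p1⊥ ⊗ p1⊥)
      [Ax]  ⊢ p1, p1⊥
      [Ax]  ⊢ p1, p1⊥
  [⅋]  ⊢ (p1 ⅋ p1⊥)
    [Ax]  ⊢ p1, p1⊥

Result: YES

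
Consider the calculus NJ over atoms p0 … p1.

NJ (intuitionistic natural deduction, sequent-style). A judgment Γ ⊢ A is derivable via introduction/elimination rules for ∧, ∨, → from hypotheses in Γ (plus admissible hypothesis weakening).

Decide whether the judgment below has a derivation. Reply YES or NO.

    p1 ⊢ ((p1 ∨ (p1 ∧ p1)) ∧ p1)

Derivation (root first):
[∧I] p1 ⊢ ((p1 ∨ (p1 ∧ p1)) ∧ p1)
  [∨I₂] p1, p1 ⊢ (p1 ∨ (p1 ∧ p1))
    [Wk] p1, p1 ⊢ (p1 ∧ p1)
      [∧I] p1 ⊢ (p1 ∧ p1)
        [Ax] p1 ⊢ p1
        [Ax] p1 ⊢ p1
  [Ax] p1 ⊢ p1

Result: YES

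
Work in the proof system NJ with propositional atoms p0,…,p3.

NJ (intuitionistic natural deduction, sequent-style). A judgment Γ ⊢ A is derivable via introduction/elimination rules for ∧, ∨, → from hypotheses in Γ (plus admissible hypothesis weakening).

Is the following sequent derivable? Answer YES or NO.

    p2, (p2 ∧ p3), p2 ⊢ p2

Proof tree:
[Wk] p2, (p2 ∧ p3), p2 ⊢ p2
  [Wk] p2, (p2 ∧ p3) ⊢ p2
    [Ax] p2 ⊢ p2

Result: YES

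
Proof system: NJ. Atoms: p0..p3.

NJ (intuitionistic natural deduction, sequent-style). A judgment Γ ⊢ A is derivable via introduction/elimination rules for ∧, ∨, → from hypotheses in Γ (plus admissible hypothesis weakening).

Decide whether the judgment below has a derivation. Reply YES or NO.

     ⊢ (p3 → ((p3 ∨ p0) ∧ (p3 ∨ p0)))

Derivation (root first):
[→I]  ⊢ (p3 → ((p3 ∨ p0) ∧ (p3 ∨ p0)))
  [∧I] p3 ⊢ ((p3 ∨ p0) ∧ (p3 ∨ p0))
    [∨I₁] p3 ⊢ (p3 ∨ p0)
      [Ax] p3 ⊢ p3
    [∨I₁] p3 ⊢ (p3 ∨ p0)
      [Ax] p3 ⊢ p3

Result: YES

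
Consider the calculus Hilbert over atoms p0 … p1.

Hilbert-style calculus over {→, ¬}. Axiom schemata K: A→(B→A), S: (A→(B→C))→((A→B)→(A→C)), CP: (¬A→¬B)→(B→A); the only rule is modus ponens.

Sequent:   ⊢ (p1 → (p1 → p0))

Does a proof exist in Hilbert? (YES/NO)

Search for a countermodel by truth-table:
  v=00: Γ:[] Δ:[(p1 → (p1 → p0))=T] refutes=False
  v=01: Γ:[] Δ:[(p1 → (p1 → p0))=F] refutes=True  ← countermodel

Result: NO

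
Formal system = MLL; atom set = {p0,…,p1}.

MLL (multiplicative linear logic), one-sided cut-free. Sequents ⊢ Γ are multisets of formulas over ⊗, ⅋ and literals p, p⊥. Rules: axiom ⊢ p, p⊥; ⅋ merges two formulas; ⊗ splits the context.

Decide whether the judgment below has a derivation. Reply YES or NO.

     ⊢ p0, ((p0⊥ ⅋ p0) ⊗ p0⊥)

Derivation trace:
[⊗]  ⊢ p0, ((p0⊥ ⅋ p0) ⊗ p0⊥)
  [⅋]  ⊢ (p0⊥ ⅋ p0)
    [Ax]  ⊢ p0, p0⊥
  [Ax]  ⊢ p0, p0⊥

Result: YES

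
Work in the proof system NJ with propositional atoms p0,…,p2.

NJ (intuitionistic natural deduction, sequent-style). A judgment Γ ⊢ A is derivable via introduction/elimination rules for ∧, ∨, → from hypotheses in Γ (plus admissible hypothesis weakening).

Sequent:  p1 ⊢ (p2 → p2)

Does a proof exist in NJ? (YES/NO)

Proof tree:
[Wk] p1 ⊢ (p2 → p2)
  [→I]  ⊢ (p2 → p2)
    [Ax] p2 ⊢ p2

Result: YES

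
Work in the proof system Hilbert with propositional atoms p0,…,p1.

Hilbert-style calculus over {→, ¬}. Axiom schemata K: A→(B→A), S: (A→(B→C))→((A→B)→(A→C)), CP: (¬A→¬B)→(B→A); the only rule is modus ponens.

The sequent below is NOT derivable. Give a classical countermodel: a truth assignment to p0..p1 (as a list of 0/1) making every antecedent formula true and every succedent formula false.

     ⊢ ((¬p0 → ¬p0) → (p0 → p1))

Truth-table refutation:
  v=00: Γ:[] Δ:[((¬p0 → ¬p0) → (p0 → p1))=T] refutes=False
  v=01: Γ:[] Δ:[((¬p0 → ¬p0) → (p0 → p1))=T] refutes=False
  v=10: Γ:[] Δ:[((¬p0 → ¬p0) → (p0 → p1))=F] refutes=True  ← countermodel

Result: [1, 0]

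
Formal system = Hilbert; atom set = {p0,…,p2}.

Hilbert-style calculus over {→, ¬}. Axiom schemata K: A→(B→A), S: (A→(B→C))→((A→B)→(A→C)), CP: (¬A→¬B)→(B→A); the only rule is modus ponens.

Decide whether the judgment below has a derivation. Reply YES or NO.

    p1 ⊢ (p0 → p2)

Search for a countermodel by truth-table:
  v=000: Γ:[p1=F] Δ:[(p0 → p2)=T] refutes=False
  v=001: Γ:[p1=F] Δ:[(p0 → p2)=T] refutes=False
  v=010: Γ:[p1=T] Δ:[(p0 → p2)=T] refutes=False
  v=011: Γ:[p1=T] Δ:[(p0 → p2)=T] refutes=False
  v=100: Γ:[p1=F] Δ:[(p0 → p2)=F] refutes=False
  v=101: Γ:[p1=F] Δ:[(p0 → p2)=T] refutes=False
  v=110: Γ:[p1=T] Δ:[(p0 → p2)=F] refutes=True  ← countermodel

Result: NO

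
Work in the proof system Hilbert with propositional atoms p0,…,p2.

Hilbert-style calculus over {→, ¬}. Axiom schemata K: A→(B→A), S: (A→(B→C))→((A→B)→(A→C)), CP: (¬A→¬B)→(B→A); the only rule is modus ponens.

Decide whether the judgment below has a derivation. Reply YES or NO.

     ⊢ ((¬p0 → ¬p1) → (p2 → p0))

Enumerate valuations to refute Γ ⊢ Δ:
  v=000: Γ:[] Δ:[((¬p0 → ¬p1) → (p2 → p0))=T] refutes=False
  v=001: Γ:[] Δ:[((¬p0 → ¬p1) → (p2 → p0))=F] refutes=True  ← countermodel

Result: NO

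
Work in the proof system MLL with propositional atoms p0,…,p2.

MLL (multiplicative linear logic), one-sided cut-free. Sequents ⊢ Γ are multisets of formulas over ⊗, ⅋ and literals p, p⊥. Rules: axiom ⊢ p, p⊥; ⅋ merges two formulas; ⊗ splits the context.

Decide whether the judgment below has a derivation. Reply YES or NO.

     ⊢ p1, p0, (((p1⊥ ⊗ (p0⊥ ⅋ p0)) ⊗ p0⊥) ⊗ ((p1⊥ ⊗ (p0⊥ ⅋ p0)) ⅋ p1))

Derivation trace:
[⊗]  ⊢ p1, p0, (((p1⊥ ⊗ (p0⊥ ⅋ p0)) ⊗ p0⊥) ⊗ ((p1⊥ ⊗ (p0⊥ ⅋ p0)) ⅋ p1))
  [⊗]  ⊢ p1, p0, ((p1⊥ ⊗ (p0⊥ ⅋ p0)) ⊗ p0⊥)
    [⊗]  ⊢ p1, (p1⊥ ⊗ (p0⊥ ⅋ p0))
      [Ax]  ⊢ p1, p1⊥
      [⅋]  ⊢ (p0⊥ ⅋ p0)
        [Ax]  ⊢ p0, p0⊥
    [Ax]  ⊢ p0, p0⊥
  [⅋]  ⊢ ((p1⊥ ⊗ (p0⊥ ⅋ p0)) ⅋ p1)
    [⊗]  ⊢ p1, (p1⊥ ⊗ (p0⊥ ⅋ p0))
      [Ax]  ⊢ p1, p1⊥
      [⅋]  ⊢ (p0⊥ ⅋ p0)
        [Ax]  ⊢ p0, p0⊥

Result: YES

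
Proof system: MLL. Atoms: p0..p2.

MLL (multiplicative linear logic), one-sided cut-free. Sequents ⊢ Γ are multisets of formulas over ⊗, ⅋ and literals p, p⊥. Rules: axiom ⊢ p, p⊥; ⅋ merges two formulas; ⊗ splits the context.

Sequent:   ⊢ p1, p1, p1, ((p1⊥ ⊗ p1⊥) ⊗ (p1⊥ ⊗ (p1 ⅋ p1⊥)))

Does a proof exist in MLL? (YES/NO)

Derivation (root first):
[⊗]  ⊢ p1, p1, p1, ((p1⊥ ⊗ p1⊥) ⊗ (p1⊥ ⊗ (p1 ⅋ p1⊥)))
  [⊗]  ⊢ p1, p1, (p1⊥ ⊗ p1⊥)
    [Ax]  ⊢ p1, p1⊥
    [Ax]  ⊢ p1, p1⊥
  [⊗]  ⊢ p1, (p1⊥ ⊗ (p1 ⅋ p1⊥))
    [Ax]  ⊢ p1, p1⊥
    [⅋]  ⊢ (p1 ⅋ p1⊥)
      [Ax]  ⊢ p1, p1⊥

Result: YES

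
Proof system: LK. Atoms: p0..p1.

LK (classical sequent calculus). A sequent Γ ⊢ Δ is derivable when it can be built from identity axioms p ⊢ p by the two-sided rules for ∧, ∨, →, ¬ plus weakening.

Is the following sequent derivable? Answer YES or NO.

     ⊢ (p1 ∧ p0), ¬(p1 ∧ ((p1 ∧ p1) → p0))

Derivation trace:
[¬R]  ⊢ (p1 ∧ p0), ¬(p1 ∧ ((p1 ∧ p1) → p0))
  [∧L] (p1 ∧ ((p1 ∧ p1) → p0)) ⊢ (p1 ∧ p0)
    [→L] p1, ((p1 ∧ p1) → p0) ⊢ (p1 ∧ p0)
      [∧R] p1 ⊢ (p1 ∧ p1)
        [Ax] p1 ⊢ p1
        [Ax] p1 ⊢ p1
      [∧R] p1, p0 ⊢ (p1 ∧ p0)
        [Ax] p1 ⊢ p1
        [Ax] p0 ⊢ p0

Result: YES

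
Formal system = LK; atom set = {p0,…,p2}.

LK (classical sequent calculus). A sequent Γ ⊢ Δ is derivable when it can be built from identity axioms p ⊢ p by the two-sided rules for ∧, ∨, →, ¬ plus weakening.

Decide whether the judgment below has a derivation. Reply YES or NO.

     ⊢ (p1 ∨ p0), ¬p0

Derivation (root first):
[¬R]  ⊢ (p1 ∨ p0), ¬p0
  [∨R] p0 ⊢ (p1 ∨ p0)
    [WR] p0 ⊢ p0, p1
      [Ax] p0 ⊢ p0

Result: YES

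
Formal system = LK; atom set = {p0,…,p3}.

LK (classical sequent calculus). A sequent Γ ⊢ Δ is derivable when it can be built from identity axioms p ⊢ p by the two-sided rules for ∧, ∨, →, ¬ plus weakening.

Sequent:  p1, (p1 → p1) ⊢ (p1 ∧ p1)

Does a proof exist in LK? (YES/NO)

Derivation trace:
[∧R] p1, (p1 → p1) ⊢ (p1 ∧ p1)
  [→L] p1, (p1 → p1) ⊢ p1
    [Ax] p1 ⊢ p1
    [Ax] p1 ⊢ p1
  [→L] p1, (p1 → p1) ⊢ p1
    [Ax] p1 ⊢ p1
    [Ax] p1 ⊢ p1

Result: YES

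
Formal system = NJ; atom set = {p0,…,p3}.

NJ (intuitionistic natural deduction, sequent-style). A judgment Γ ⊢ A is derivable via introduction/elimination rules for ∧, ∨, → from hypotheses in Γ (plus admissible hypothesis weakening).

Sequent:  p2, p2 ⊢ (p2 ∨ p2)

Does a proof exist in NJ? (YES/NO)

Derivation (root first):
[∨I₁] p2, p2 ⊢ (p2 ∨ p2)
  [Wk] p2, p2 ⊢ p2
    [Ax] p2 ⊢ p2

Result: YES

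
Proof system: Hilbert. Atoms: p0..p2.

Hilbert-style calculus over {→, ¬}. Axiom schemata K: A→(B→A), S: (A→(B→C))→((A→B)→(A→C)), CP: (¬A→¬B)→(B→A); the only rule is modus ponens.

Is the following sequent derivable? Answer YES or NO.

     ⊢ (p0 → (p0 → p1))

Search for a countermodel by truth-table:
  v=000: Γ:[] Δ:[(p0 → (p0 → p1))=T] refutes=False
  v=001: Γ:[] Δ:[(p0 → (p0 → p1))=T] refutes=False
  v=010: Γ:[] Δ:[(p0 → (p0 → p1))=T] refutes=False
  v=011: Γ:[] Δ:[(p0 → (p0 → p1))=T] refutes=False
  v=100: Γ:[] Δ:[(p0 → (p0 → p1))=F] refutes=True  ← countermodel

Result: NO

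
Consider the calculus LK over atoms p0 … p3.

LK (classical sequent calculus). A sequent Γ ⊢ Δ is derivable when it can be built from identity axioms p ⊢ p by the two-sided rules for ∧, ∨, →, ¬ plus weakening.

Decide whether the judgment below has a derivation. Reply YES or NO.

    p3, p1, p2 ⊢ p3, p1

Derivation (root first):
[WR] p3, p1, p2 ⊢ p3, p1
  [WL] p3, p1, p2 ⊢ p3
    [WL] p3, p1 ⊢ p3
      [Ax] p3 ⊢ p3

Result: YES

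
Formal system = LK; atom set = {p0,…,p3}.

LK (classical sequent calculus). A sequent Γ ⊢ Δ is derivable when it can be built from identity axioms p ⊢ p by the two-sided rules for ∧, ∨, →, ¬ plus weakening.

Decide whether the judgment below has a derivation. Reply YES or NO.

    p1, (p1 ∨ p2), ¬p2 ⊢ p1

Derivation (root first):
[¬L] p1, (p1 ∨ p2), ¬p2 ⊢ p1
  [∨L] p1, (p1 ∨ p2) ⊢ p1, p2
    [WL] p1, p1 ⊢ p1
      [Ax] p1 ⊢ p1
    [Ax] p2 ⊢ p2

Result: YES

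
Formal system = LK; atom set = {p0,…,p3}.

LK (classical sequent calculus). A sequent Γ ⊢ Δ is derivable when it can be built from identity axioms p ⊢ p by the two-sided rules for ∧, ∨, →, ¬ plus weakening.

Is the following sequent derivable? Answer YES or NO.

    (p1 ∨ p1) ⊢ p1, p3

Derivation trace:
[WR] (p1 ∨ p1) ⊢ p1, p3
  [∨L] (p1 ∨ p1) ⊢ p1
    [Ax] p1 ⊢ p1
    [Ax] p1 ⊢ p1

Result: YES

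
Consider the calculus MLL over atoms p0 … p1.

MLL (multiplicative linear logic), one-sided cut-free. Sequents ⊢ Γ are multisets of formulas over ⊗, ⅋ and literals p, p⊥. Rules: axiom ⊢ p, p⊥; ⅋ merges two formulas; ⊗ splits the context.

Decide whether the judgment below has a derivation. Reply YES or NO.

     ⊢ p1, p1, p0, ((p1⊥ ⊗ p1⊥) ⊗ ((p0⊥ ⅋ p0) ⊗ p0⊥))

Derivation trace:
[⊗]  ⊢ p1, p1, p0, ((p1⊥ ⊗ p1⊥) ⊗ ((p0⊥ ⅋ p0) ⊗ p0⊥))
  [⊗]  ⊢ p1, p1, (p1⊥ ⊗ p1⊥)
    [Ax]  ⊢ p1, p1⊥
    [Ax]  ⊢ p1, p1⊥
  [⊗]  ⊢ p0, ((p0⊥ ⅋ p0) ⊗ p0⊥)
    [⅋]  ⊢ (p0⊥ ⅋ p0)
      [Ax]  ⊢ p0, p0⊥
    [Ax]  ⊢ p0, p0⊥

Result: YES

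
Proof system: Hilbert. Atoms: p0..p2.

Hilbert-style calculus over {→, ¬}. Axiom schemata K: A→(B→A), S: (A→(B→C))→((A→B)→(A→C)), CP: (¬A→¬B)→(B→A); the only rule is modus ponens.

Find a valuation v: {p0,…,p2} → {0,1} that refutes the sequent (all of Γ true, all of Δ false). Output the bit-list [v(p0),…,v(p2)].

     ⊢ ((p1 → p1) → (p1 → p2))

Truth-table refutation:
  v=000: Γ:[] Δ:[((p1 → p1) → (p1 → p2))=T] refutes=False
  v=001: Γ:[] Δ:[((p1 → p1) → (p1 → p2))=T] refutes=False
  v=010: Γ:[] Δ:[((p1 → p1) → (p1 → p2))=F] refutes=True  ← countermodel

Result: [0, 1, 0]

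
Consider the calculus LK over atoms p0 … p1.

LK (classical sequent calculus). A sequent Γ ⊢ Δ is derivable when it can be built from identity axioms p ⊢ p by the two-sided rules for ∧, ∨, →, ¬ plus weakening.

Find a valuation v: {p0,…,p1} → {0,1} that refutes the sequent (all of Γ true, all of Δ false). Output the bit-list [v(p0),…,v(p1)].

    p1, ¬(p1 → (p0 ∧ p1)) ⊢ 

Truth-table refutation:
  v=00: Γ:[p1=F, ¬(p1 → (p0 ∧ p1))=F] Δ:[] refutes=False
  v=01: Γ:[p1=T, ¬(p1 → (p0 ∧ p1))=T] Δ:[] refutes=True  ← countermodel

Result: [0, 1]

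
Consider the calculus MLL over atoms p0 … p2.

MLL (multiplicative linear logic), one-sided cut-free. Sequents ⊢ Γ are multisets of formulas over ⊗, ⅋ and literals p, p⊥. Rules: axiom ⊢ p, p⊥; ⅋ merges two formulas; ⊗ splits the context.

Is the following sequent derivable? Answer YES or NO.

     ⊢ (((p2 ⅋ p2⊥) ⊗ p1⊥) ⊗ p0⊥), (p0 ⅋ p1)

Derivation (root first):
[⅋]  ⊢ (((p2 ⅋ p2⊥) ⊗ p1⊥) ⊗ p0⊥), (p0 ⅋ p1)
  [⊗]  ⊢ p1, p0, (((p2 ⅋ p2⊥) ⊗ p1⊥) ⊗ p0⊥)
    [⊗]  ⊢ p1, ((p2 ⅋ p2⊥) ⊗ p1⊥)
      [⅋]  ⊢ (p2 ⅋ p2⊥)
        [Ax]  ⊢ p2, p2⊥
      [Ax]  ⊢ p1, p1⊥
    [Ax]  ⊢ p0, p0⊥

Result: YES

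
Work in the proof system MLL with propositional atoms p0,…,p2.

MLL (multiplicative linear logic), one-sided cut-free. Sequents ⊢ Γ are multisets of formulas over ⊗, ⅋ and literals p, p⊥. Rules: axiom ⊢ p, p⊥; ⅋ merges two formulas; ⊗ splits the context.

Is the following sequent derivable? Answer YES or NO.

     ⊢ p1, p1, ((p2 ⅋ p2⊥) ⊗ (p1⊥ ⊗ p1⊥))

Proof tree:
[⊗]  ⊢ p1, p1, ((p2 ⅋ p2⊥) ⊗ (p1⊥ ⊗ p1⊥))
  [⅋]  ⊢ (p2 ⅋ p2⊥)
    [Ax]  ⊢ p2, p2⊥
  [⊗]  ⊢ p1, p1, (p1⊥ ⊗ p1⊥)
    [Ax]  ⊢ p1, p1⊥
    [Ax]  ⊢ p1, p1⊥

Result: YES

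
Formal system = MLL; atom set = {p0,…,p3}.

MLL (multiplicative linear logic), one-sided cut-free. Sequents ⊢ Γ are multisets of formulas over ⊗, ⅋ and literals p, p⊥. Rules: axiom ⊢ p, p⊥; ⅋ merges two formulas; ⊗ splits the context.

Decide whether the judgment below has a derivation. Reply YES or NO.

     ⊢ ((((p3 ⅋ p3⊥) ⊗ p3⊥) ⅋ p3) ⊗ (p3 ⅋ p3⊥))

Proof tree:
[⊗]  ⊢ ((((p3 ⅋ p3⊥) ⊗ p3⊥) ⅋ p3) ⊗ (p3 ⅋ p3⊥))
  [⅋]  ⊢ (((p3 ⅋ p3⊥) ⊗ p3⊥) ⅋ p3)
    [⊗]  ⊢ p3, ((p3 ⅋ p3⊥) ⊗ p3⊥)
      [⅋]  ⊢ (p3 ⅋ p3⊥)
        [Ax]  ⊢ p3, p3⊥
      [Ax]  ⊢ p3, p3⊥
  [⅋]  ⊢ (p3 ⅋ p3⊥)
    [Ax]  ⊢ p3, p3⊥

Result: YES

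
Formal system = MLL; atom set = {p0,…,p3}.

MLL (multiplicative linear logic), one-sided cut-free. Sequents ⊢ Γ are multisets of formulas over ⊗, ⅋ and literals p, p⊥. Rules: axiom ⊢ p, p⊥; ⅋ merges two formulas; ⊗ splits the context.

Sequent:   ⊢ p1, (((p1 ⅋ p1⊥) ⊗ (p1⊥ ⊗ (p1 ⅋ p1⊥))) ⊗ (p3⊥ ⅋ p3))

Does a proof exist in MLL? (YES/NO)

Derivation (root first):
[⊗]  ⊢ p1, (((p1 ⅋ p1⊥) ⊗ (p1⊥ ⊗ (p1 ⅋ p1⊥))) ⊗ (p3⊥ ⅋ p3))
  [⊗]  ⊢ p1, ((p1 ⅋ p1⊥) ⊗ (p1⊥ ⊗ (p1 ⅋ p1⊥)))
    [⅋]  ⊢ (p1 ⅋ p1⊥)
      [Ax]  ⊢ p1, p1⊥
    [⊗]  ⊢ p1, (p1⊥ ⊗ (p1 ⅋ p1⊥))
      [Ax]  ⊢ p1, p1⊥
      [⅋]  ⊢ (p1 ⅋ p1⊥)
        [Ax]  ⊢ p1, p1⊥
  [⅋]  ⊢ (p3⊥ ⅋ p3)
    [Ax]  ⊢ p3, p3⊥

Result: YES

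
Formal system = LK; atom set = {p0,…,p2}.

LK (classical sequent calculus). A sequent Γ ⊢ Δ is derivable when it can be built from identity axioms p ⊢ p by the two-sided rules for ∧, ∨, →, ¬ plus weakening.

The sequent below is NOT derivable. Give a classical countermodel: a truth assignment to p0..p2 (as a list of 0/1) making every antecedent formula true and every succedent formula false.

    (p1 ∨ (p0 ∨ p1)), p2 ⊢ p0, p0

Enumerate valuations to refute Γ ⊢ Δ:
  v=000: Γ:[(p1 ∨ (p0 ∨ p1))=F, p2=F] Δ:[p0=F, p0=F] refutes=False
  v=001: Γ:[(p1 ∨ (p0 ∨ p1))=F, p2=T] Δ:[p0=F, p0=F] refutes=False
  v=010: Γ:[(p1 ∨ (p0 ∨ p1))=T, p2=F] Δ:[p0=F, p0=F] refutes=False
  v=011: Γ:[(p1 ∨ (p0 ∨ p1))=T, p2=T] Δ:[p0=F, p0=F] refutes=True  ← countermodel

Result: [0, 1, 1]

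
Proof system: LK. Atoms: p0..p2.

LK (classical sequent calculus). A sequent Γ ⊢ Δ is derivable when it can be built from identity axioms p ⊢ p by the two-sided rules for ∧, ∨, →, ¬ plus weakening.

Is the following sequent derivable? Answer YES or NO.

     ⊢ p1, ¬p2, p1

Search for a countermodel by truth-table:
  v=000: Γ:[] Δ:[p1=F, ¬p2=T, p1=F] refutes=False
  v=001: Γ:[] Δ:[p1=F, ¬p2=F, p1=F] refutes=True  ← countermodel

Result: NO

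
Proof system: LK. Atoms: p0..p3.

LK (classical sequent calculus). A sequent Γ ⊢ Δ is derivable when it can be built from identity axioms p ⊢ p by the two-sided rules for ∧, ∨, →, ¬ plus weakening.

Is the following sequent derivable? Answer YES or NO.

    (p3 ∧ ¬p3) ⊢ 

Derivation (root first):
[∧L] (p3 ∧ ¬p3) ⊢ 
  [¬L] p3, ¬p3 ⊢ 
    [Ax] p3 ⊢ p3

Result: YES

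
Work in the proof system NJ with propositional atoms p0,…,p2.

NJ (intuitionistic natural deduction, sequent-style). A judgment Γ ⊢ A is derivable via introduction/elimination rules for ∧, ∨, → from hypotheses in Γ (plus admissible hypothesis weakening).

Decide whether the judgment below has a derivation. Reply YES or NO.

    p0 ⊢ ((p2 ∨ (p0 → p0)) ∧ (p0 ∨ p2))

Derivation trace:
[∧I] p0 ⊢ ((p2 ∨ (p0 → p0)) ∧ (p0 ∨ p2))
  [∨I₂]  ⊢ (p2 ∨ (p0 → p0))
    [→I]  ⊢ (p0 → p0)
      [Ax] p0 ⊢ p0
  [→E] p0 ⊢ (p0 ∨ p2)
    [→I]  ⊢ (p0 → (p0 ∨ p2))
      [∨I₁] p0 ⊢ (p0 ∨ p2)
        [Ax] p0 ⊢ p0
    [Wk] p0, p0 ⊢ p0
      [Ax] p0 ⊢ p0

Result: YES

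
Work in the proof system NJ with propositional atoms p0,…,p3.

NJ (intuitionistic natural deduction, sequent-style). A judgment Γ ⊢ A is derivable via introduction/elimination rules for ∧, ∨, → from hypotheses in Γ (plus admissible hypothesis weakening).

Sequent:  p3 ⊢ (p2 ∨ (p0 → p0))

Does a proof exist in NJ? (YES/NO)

Derivation trace:
[Wk] p3 ⊢ (p2 ∨ (p0 → p0))
  [∨I₂]  ⊢ (p2 ∨ (p0 → p0))
    [→I]  ⊢ (p0 → p0)
      [Ax] p0 ⊢ p0

Result: YES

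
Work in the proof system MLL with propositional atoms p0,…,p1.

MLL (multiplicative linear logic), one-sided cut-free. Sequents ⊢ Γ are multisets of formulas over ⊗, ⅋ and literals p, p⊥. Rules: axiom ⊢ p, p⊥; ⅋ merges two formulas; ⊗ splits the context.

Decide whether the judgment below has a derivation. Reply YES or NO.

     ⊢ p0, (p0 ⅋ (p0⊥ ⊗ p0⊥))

Proof tree:
[⅋]  ⊢ p0, (p0 ⅋ (p0⊥ ⊗ p0⊥))
  [⊗]  ⊢ p0, p0, (p0⊥ ⊗ p0⊥)
    [Ax]  ⊢ p0, p0⊥
    [Ax]  ⊢ p0, p0⊥

Result: YES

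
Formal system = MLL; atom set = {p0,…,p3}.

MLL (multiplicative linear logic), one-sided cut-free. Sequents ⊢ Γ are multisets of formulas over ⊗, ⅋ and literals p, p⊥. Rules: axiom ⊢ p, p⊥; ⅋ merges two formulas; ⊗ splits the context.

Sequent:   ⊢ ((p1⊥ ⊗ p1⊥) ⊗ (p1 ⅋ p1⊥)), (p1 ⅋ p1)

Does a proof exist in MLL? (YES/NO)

Derivation trace:
[⅋]  ⊢ ((p1⊥ ⊗ p1⊥) ⊗ (p1 ⅋ p1⊥)), (p1 ⅋ p1)
  [⊗]  ⊢ p1, p1, ((p1⊥ ⊗ p1⊥) ⊗ (p1 ⅋ p1⊥))
    [⊗]  ⊢ p1, p1, (p1⊥ ⊗ p1⊥)
      [Ax]  ⊢ p1, p1⊥
      [Ax]  ⊢ p1, p1⊥
    [⅋]  ⊢ (p1 ⅋ p1⊥)
      [Ax]  ⊢ p1, p1⊥

Result: YES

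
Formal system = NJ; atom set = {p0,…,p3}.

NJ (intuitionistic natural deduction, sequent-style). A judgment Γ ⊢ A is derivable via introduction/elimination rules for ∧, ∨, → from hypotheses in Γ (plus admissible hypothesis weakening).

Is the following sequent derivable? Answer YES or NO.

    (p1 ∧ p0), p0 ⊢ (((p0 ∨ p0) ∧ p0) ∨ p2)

Proof tree:
[∨I₁] (p1 ∧ p0), p0 ⊢ (((p0 ∨ p0) ∧ p0) ∨ p2)
  [∧I] (p1 ∧ p0), p0 ⊢ ((p0 ∨ p0) ∧ p0)
    [∨I₁] p0, (p1 ∧ p0) ⊢ (p0 ∨ p0)
      [Wk] p0, (p1 ∧ p0) ⊢ p0
        [Ax] p0 ⊢ p0
    [Wk] p0, (p1 ∧ p0) ⊢ p0
      [Ax] p0 ⊢ p0

Result: YES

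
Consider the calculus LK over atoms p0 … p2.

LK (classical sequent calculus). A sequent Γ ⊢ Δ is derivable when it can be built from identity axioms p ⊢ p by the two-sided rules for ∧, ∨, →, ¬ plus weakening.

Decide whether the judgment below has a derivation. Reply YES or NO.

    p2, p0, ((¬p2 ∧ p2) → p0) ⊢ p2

Proof tree:
[→L] p2, p0, ((¬p2 ∧ p2) → p0) ⊢ p2
  [∧R] p2, p0 ⊢ p2, (¬p2 ∧ p2)
    [¬R]  ⊢ p2, ¬p2
      [Ax] p2 ⊢ p2
    [WL] p2, p0 ⊢ p2
      [Ax] p2 ⊢ p2
  [WL] p2, p0 ⊢ p2
    [Ax] p2 ⊢ p2

Result: YES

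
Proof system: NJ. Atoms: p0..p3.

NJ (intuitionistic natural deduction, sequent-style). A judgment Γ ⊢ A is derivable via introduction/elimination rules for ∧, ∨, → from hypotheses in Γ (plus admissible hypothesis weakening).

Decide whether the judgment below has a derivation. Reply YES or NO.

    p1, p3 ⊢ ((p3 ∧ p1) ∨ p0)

Derivation trace:
[∨I₁] p1, p3 ⊢ ((p3 ∧ p1) ∨ p0)
  [∧I] p1, p3 ⊢ (p3 ∧ p1)
    [Ax] p3 ⊢ p3
    [Ax] p1 ⊢ p1

Result: YES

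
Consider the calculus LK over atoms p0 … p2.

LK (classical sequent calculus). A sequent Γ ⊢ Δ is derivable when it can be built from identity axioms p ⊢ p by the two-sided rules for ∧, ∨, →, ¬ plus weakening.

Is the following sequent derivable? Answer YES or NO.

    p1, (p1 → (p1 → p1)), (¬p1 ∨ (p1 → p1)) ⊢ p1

Derivation (root first):
[∨L] p1, (p1 → (p1 → p1)), (¬p1 ∨ (p1 → p1)) ⊢ p1
  [¬L] p1, (p1 → (p1 → p1)), ¬p1 ⊢ 
    [→L] p1, (p1 → (p1 → p1)) ⊢ p1
      [Ax] p1 ⊢ p1
      [→L] p1, (p1 → p1) ⊢ p1
        [Ax] p1 ⊢ p1
        [Ax] p1 ⊢ p1
  [→L] p1, (p1 → p1) ⊢ p1
    [Ax] p1 ⊢ p1
    [Ax] p1 ⊢ p1

Result: YES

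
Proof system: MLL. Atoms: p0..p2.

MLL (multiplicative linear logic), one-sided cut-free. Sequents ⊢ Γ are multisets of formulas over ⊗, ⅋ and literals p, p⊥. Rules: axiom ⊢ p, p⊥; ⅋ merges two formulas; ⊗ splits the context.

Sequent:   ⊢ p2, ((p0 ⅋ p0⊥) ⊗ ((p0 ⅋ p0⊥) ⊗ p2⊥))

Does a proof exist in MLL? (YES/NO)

Derivation trace:
[⊗]  ⊢ p2, ((p0 ⅋ p0⊥) ⊗ ((p0 ⅋ p0⊥) ⊗ p2⊥))
  [⅋]  ⊢ (p0 ⅋ p0⊥)
    [Ax]  ⊢ p0, p0⊥
  [⊗]  ⊢ p2, ((p0 ⅋ p0⊥) ⊗ p2⊥)
    [⅋]  ⊢ (p0 ⅋ p0⊥)
      [Ax]  ⊢ p0, p0⊥
    [Ax]  ⊢ p2, p2⊥

Result: YES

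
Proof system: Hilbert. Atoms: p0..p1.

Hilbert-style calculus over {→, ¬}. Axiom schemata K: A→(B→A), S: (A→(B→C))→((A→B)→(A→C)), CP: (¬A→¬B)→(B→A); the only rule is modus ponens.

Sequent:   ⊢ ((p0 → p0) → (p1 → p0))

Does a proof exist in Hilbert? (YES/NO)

Truth-table refutation:
  v=00: Γ:[] Δ:[((p0 → p0) → (p1 → p0))=T] refutes=False
  v=01: Γ:[] Δ:[((p0 → p0) → (p1 → p0))=F] refutes=True  ← countermodel

Result: NO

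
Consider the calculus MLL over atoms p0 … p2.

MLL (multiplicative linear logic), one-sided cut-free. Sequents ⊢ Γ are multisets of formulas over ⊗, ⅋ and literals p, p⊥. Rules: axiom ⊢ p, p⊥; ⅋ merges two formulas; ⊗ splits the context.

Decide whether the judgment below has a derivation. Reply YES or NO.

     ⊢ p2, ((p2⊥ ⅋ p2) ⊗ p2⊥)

Proof tree:
[⊗]  ⊢ p2, ((p2⊥ ⅋ p2) ⊗ p2⊥)
  [⅋]  ⊢ (p2⊥ ⅋ p2)
    [Ax]  ⊢ p2, p2⊥
  [Ax]  ⊢ p2, p2⊥

Result: YES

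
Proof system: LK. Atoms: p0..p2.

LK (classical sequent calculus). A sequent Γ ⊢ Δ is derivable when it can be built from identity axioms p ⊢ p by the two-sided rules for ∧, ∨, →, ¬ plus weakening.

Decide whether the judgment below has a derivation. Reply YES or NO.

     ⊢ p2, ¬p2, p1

Derivation (root first):
[WR]  ⊢ p2, ¬p2, p1
  [¬R]  ⊢ p2, ¬p2
    [Ax] p2 ⊢ p2

Result: YES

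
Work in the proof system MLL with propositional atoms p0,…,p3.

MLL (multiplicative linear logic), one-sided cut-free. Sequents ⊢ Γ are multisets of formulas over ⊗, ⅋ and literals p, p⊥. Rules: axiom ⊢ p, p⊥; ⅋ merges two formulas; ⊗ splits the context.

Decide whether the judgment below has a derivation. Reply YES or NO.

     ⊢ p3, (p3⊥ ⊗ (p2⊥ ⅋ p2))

Derivation (root first):
[⊗]  ⊢ p3, (p3⊥ ⊗ (p2⊥ ⅋ p2))
  [Ax]  ⊢ p3, p3⊥
  [⅋]  ⊢ (p2⊥ ⅋ p2)
    [Ax]  ⊢ p2, p2⊥

Result: YES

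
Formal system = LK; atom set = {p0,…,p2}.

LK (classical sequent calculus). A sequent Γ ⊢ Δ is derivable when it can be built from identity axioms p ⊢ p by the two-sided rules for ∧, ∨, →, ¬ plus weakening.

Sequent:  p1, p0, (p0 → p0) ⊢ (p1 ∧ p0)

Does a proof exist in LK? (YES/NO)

Derivation trace:
[→L] p1, p0, (p0 → p0) ⊢ (p1 ∧ p0)
  [Ax] p0 ⊢ p0
  [∧R] p1, p0 ⊢ (p1 ∧ p0)
    [Ax] p1 ⊢ p1
    [Ax] p0 ⊢ p0

Result: YES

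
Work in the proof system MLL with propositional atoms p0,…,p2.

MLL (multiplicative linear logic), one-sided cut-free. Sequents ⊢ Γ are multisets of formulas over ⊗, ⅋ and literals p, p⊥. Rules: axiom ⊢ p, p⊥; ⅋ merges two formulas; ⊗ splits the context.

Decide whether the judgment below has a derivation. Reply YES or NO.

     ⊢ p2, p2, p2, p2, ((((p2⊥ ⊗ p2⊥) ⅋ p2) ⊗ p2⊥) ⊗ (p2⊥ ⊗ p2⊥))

Proof tree:
[⊗]  ⊢ p2, p2, p2, p2, ((((p2⊥ ⊗ p2⊥) ⅋ p2) ⊗ p2⊥) ⊗ (p2⊥ ⊗ p2⊥))
  [⊗]  ⊢ p2, p2, (((p2⊥ ⊗ p2⊥) ⅋ p2) ⊗ p2⊥)
    [⅋]  ⊢ p2, ((p2⊥ ⊗ p2⊥) ⅋ p2)
      [⊗]  ⊢ p2, p2, (p2⊥ ⊗ p2⊥)
        [Ax]  ⊢ p2, p2⊥
        [Ax]  ⊢ p2, p2⊥
    [Ax]  ⊢ p2, p2⊥
  [⊗]  ⊢ p2, p2, (p2⊥ ⊗ p2⊥)
    [Ax]  ⊢ p2, p2⊥
    [Ax]  ⊢ p2, p2⊥

Result: YES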